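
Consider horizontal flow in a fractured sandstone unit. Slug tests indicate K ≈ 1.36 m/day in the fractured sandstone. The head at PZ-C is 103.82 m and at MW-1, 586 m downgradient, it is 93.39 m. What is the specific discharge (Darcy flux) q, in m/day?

Hydraulic gradient i = (103.82 − 93.39) / 586 = 10.43 / 586 = 0.01780.
Specific discharge q = K · i = 1.360 × 0.01780 = 0.02421 m/day.

0.0242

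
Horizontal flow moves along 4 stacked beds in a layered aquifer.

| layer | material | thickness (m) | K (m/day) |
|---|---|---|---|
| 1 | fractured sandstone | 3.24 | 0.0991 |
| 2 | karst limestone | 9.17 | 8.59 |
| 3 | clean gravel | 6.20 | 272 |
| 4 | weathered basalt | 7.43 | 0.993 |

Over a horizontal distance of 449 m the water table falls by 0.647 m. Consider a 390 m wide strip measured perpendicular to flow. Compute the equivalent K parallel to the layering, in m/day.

Flow is parallel to layering, so each bed carries its own Darcy discharge and the transmissivities add.
Σ(K_i·b_i) = 0.0991×3.24 + 8.59×9.17 + 272×6.20 + 0.993×7.43 = 1773 m²/day.
Total thickness b = 26.04 m, so K_eq = Σ(K_i·b_i)/b = 68.08 m/day.

68.1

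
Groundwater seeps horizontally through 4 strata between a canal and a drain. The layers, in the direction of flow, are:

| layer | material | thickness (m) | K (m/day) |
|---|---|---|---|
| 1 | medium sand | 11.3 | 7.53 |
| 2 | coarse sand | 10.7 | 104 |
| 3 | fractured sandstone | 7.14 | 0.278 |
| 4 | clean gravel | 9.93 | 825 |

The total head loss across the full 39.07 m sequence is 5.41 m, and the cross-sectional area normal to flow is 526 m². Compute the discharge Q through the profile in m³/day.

Flow is perpendicular to layering, so the layers act in series and the equivalent K is the thickness-weighted harmonic mean.
Total thickness L = 11.3 + 10.7 + 7.14 + 9.93 = 39.07 m.
Σ(b_i/K_i) = 11.3/7.53 + 10.7/104 + 7.14/0.278 + 9.93/825 = 27.30 d.
K_eq = L / Σ(b_i/K_i) = 39.07 / 27.30 = 1.431 m/day.
Q = K_eq · A · (Δh/L) = 1.431 × 526 × (5.41/39.07) = 104.2 m³/day.

104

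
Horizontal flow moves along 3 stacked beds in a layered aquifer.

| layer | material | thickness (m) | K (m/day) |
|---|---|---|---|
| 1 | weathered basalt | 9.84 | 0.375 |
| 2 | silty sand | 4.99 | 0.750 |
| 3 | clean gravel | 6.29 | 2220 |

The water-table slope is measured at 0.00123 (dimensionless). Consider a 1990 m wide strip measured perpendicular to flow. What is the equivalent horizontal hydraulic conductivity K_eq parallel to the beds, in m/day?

Flow is parallel to layering, so each bed carries its own Darcy discharge and the transmissivities add.
Σ(K_i·b_i) = 0.375×9.84 + 0.750×4.99 + 2220×6.29 = 13971 m²/day.
Total thickness b = 21.12 m, so K_eq = Σ(K_i·b_i)/b = 661.5 m/day.

662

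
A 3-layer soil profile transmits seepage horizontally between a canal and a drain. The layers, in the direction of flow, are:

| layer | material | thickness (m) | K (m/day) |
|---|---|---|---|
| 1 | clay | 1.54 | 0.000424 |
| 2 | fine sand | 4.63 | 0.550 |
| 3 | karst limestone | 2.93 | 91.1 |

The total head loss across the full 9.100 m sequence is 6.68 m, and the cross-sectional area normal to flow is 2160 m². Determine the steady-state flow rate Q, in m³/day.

Flow is perpendicular to layering, so the layers act in series and the equivalent K is the thickness-weighted harmonic mean.
Total thickness L = 1.54 + 4.63 + 2.93 = 9.100 m.
Σ(b_i/K_i) = 1.54/0.000424 + 4.63/0.550 + 2.93/91.1 = 3641 d.
K_eq = L / Σ(b_i/K_i) = 9.100 / 3641 = 0.002500 m/day.
Q = K_eq · A · (Δh/L) = 0.002500 × 2160 × (6.68/9.100) = 3.963 m³/day.

3.96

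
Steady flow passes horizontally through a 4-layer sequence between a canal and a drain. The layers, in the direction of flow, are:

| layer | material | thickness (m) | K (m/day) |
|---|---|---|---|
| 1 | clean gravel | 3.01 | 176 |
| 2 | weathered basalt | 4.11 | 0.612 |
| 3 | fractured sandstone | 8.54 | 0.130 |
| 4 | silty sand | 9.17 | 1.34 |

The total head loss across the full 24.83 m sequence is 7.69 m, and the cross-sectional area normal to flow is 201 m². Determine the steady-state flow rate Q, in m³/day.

Flow is perpendicular to layering, so the layers act in series and the equivalent K is the thickness-weighted harmonic mean.
Total thickness L = 3.01 + 4.11 + 8.54 + 9.17 = 24.83 m.
Σ(b_i/K_i) = 3.01/176 + 4.11/0.612 + 8.54/0.130 + 9.17/1.34 = 79.27 d.
K_eq = L / Σ(b_i/K_i) = 24.83 / 79.27 = 0.3132 m/day.
Q = K_eq · A · (Δh/L) = 0.3132 × 201 × (7.69/24.83) = 19.50 m³/day.

19.5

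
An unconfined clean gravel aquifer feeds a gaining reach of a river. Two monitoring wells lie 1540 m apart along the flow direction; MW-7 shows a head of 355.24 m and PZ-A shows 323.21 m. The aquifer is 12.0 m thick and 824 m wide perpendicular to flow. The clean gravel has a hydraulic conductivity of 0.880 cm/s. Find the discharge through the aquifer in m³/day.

Convert K: 0.880 cm/s × 864 = 760.3 m/day.
Cross-sectional area A = 824 × 12.0 = 9888 m².
Hydraulic gradient i = (355.24 − 323.21) / 1540 = 32.03 / 1540 = 0.02080.
Darcy's law: Q = K · A · i = 760.3 × 9888 × 0.02080 = 1.564e+05 m³/day.

156000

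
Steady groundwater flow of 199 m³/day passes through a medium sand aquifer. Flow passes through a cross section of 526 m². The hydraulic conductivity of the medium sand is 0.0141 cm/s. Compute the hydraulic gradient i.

Convert K: 0.0141 cm/s × 864 = 12.18 m/day.
From Q = K·A·i, i = Q / (K·A) = 199 / (12.18 × 526.0) = 0.03106.

0.0311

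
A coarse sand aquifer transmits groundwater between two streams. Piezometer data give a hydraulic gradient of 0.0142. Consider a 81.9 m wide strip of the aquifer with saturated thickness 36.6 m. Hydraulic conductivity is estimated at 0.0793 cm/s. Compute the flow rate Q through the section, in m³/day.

2920

Convert K: 0.0793 cm/s × 864 = 68.52 m/day.
Cross-sectional area A = 81.9 × 36.6 = 2998 m².
Hydraulic gradient i = 0.0142.
Darcy's law: Q = K · A · i = 68.52 × 2998 × 0.01420 = 2916 m³/day.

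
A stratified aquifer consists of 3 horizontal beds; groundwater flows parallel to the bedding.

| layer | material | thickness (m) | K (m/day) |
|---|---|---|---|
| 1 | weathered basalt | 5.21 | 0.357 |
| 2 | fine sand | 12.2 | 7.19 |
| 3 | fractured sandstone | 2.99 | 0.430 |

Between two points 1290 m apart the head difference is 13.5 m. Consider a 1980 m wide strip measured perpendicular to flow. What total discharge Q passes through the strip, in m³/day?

1880

Flow is parallel to layering, so each bed carries its own Darcy discharge and the transmissivities add.
Σ(K_i·b_i) = 0.357×5.21 + 7.19×12.2 + 0.430×2.99 = 90.86 m²/day.
Hydraulic gradient i = Δh / L = 13.5 / 1290 = 0.01047.
Q = Σ(K_i·b_i) · W · i = 90.86 × 1980 × 0.01047 = 1883 m³/day.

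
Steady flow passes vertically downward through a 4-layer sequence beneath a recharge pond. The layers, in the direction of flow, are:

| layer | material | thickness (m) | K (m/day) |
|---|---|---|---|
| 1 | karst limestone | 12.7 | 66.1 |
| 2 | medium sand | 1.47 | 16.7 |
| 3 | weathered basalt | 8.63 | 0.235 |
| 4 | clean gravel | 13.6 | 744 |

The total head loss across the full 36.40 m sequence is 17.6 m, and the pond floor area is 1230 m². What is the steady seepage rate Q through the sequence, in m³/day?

585

Flow is perpendicular to layering, so the layers act in series and the equivalent K is the thickness-weighted harmonic mean.
Total thickness L = 12.7 + 1.47 + 8.63 + 13.6 = 36.40 m.
Σ(b_i/K_i) = 12.7/66.1 + 1.47/16.7 + 8.63/0.235 + 13.6/744 = 37.02 d.
K_eq = L / Σ(b_i/K_i) = 36.40 / 37.02 = 0.9832 m/day.
Q = K_eq · A · (Δh/L) = 0.9832 × 1230 × (17.6/36.40) = 584.7 m³/day.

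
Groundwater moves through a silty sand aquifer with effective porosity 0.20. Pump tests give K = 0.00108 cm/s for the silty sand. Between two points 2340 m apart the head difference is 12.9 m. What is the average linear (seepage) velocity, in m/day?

0.0257

Convert K: 0.00108 cm/s × 864 = 0.9331 m/day.
Hydraulic gradient i = Δh / L = 12.9 / 2340 = 0.005513.
Darcy flux q = K · i = 0.9331 × 0.005513 = 0.005144 m/day.
Seepage velocity v = q / n_e = 0.005144 / 0.20 = 0.02572 m/day.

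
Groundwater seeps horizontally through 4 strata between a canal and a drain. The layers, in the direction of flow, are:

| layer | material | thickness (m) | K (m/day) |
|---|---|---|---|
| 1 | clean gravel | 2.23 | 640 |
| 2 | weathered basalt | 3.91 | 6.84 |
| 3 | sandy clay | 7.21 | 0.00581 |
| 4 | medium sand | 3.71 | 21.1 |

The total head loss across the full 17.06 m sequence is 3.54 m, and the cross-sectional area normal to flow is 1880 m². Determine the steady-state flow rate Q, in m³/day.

Flow is perpendicular to layering, so the layers act in series and the equivalent K is the thickness-weighted harmonic mean.
Total thickness L = 2.23 + 3.91 + 7.21 + 3.71 = 17.06 m.
Σ(b_i/K_i) = 2.23/640 + 3.91/6.84 + 7.21/0.00581 + 3.71/21.1 = 1242 d.
K_eq = L / Σ(b_i/K_i) = 17.06 / 1242 = 0.01374 m/day.
Q = K_eq · A · (Δh/L) = 0.01374 × 1880 × (3.54/17.06) = 5.360 m³/day.

5.36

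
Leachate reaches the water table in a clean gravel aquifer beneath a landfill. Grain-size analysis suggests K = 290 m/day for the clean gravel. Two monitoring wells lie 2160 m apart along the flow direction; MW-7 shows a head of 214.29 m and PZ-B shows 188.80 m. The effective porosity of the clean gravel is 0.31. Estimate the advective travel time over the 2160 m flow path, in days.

Hydraulic gradient i = (214.29 − 188.80) / 2160 = 25.49 / 2160 = 0.01180.
Darcy flux q = K · i = 290.0 × 0.01180 = 3.422 m/day.
Seepage velocity v = q / n_e = 3.422 / 0.31 = 11.04 m/day.
Travel time t = L / v = 2160 / 11.04 = 195.7 days.

196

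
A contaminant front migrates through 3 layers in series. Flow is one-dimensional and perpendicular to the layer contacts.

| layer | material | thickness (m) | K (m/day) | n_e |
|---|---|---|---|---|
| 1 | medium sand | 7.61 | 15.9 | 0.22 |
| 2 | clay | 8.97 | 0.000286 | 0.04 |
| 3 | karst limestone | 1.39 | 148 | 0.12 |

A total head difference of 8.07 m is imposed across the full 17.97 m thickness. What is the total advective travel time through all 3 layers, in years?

23.4

With flow normal to the layers, continuity requires the same specific discharge q through every layer.
Σ(b_i/K_i) = 7.61/15.9 + 8.97/0.000286 + 1.39/148 = 31364 d.
q = Δh / Σ(b_i/K_i) = 8.07 / 31364 = 0.0002573 m/day.
In each layer the seepage velocity is v_i = q/n_i, so the layer transit time is t_i = b_i·n_i / q:
  layer 1 (medium sand): t_1 = 7.61 × 0.22 / 0.0002573 = 6507 d
  layer 2 (clay): t_2 = 8.97 × 0.04 / 0.0002573 = 1394 d
  layer 3 (karst limestone): t_3 = 1.39 × 0.12 / 0.0002573 = 648.3 d
Total t = Σ t_i = 8550 days = 23.41 years.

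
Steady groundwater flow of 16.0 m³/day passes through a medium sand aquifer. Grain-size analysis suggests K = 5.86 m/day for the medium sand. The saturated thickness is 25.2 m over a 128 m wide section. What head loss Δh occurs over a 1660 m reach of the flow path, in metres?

1.41

Cross-sectional area A = 128 × 25.2 = 3226 m².
From Q = K·A·i, i = Q / (K·A) = 16.0 / (5.860 × 3226) = 0.0008465.
Head loss Δh = i · L = 0.0008465 × 1660 = 1.405 m.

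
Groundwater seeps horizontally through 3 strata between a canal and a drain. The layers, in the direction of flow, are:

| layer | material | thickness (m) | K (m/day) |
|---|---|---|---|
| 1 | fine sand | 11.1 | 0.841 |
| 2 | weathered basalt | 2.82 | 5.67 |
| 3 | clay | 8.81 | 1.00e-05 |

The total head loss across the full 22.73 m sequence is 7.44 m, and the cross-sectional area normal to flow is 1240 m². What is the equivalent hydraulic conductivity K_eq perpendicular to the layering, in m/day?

2.58e-05

Flow is perpendicular to layering, so the layers act in series and the equivalent K is the thickness-weighted harmonic mean.
Total thickness L = 11.1 + 2.82 + 8.81 = 22.73 m.
Σ(b_i/K_i) = 11.1/0.841 + 2.82/5.67 + 8.81/1.00e-05 = 8.810e+05 d.
K_eq = L / Σ(b_i/K_i) = 22.73 / 8.810e+05 = 2.580e-05 m/day.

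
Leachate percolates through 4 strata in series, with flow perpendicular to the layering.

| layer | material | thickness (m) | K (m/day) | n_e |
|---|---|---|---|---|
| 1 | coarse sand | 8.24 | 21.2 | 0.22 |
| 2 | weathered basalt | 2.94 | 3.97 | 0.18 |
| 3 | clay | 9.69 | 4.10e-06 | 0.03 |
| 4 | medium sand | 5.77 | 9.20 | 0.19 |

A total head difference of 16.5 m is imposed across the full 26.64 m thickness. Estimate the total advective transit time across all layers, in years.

1460

With flow normal to the layers, continuity requires the same specific discharge q through every layer.
Σ(b_i/K_i) = 8.24/21.2 + 2.94/3.97 + 9.69/4.10e-06 + 5.77/9.20 = 2.363e+06 d.
q = Δh / Σ(b_i/K_i) = 16.5 / 2.363e+06 = 6.981e-06 m/day.
In each layer the seepage velocity is v_i = q/n_i, so the layer transit time is t_i = b_i·n_i / q:
  layer 1 (coarse sand): t_1 = 8.24 × 0.22 / 6.981e-06 = 2.597e+05 d
  layer 2 (weathered basalt): t_2 = 2.94 × 0.18 / 6.981e-06 = 75801 d
  layer 3 (clay): t_3 = 9.69 × 0.03 / 6.981e-06 = 41639 d
  layer 4 (medium sand): t_4 = 5.77 × 0.19 / 6.981e-06 = 1.570e+05 d
Total t = Σ t_i = 5.341e+05 days = 1462 years.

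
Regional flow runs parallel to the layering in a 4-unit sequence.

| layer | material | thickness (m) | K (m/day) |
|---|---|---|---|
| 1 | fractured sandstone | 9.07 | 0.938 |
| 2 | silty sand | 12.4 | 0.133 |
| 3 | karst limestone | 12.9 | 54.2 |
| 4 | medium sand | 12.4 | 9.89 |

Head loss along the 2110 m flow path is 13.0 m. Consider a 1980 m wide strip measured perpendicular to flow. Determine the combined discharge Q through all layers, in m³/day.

10100

Flow is parallel to layering, so each bed carries its own Darcy discharge and the transmissivities add.
Σ(K_i·b_i) = 0.938×9.07 + 0.133×12.4 + 54.2×12.9 + 9.89×12.4 = 832.0 m²/day.
Hydraulic gradient i = Δh / L = 13.0 / 2110 = 0.006161.
Q = Σ(K_i·b_i) · W · i = 832.0 × 1980 × 0.006161 = 10149 m³/day.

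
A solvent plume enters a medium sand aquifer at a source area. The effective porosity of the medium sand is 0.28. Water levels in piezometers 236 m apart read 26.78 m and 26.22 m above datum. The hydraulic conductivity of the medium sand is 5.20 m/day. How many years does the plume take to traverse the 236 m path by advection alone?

Hydraulic gradient i = (26.78 − 26.22) / 236 = 0.56 / 236 = 0.002373.
Darcy flux q = K · i = 5.200 × 0.002373 = 0.01234 m/day.
Seepage velocity v = q / n_e = 0.01234 / 0.28 = 0.04407 m/day.
Travel time t = L / v = 236 / 0.04407 = 5355 days = 14.66 years.

14.7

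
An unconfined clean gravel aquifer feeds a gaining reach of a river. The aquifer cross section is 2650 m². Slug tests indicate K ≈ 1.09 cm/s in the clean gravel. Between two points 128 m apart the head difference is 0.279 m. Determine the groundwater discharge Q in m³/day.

Convert K: 1.09 cm/s × 864 = 941.8 m/day.
Hydraulic gradient i = Δh / L = 0.279 / 128 = 0.002180.
Darcy's law: Q = K · A · i = 941.8 × 2650 × 0.002180 = 5440 m³/day.

5440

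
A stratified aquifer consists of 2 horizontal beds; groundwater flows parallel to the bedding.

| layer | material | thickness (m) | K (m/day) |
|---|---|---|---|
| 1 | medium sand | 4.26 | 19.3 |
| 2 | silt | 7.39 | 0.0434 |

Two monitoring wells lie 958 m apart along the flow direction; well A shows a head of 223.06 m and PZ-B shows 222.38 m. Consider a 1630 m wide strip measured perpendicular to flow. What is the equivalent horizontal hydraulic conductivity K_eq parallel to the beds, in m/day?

7.08

Flow is parallel to layering, so each bed carries its own Darcy discharge and the transmissivities add.
Σ(K_i·b_i) = 19.3×4.26 + 0.0434×7.39 = 82.54 m²/day.
Total thickness b = 11.65 m, so K_eq = Σ(K_i·b_i)/b = 7.085 m/day.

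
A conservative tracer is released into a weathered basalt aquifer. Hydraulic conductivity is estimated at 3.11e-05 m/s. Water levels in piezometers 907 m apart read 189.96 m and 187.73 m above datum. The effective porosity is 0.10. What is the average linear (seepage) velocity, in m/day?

0.0661

Convert K: 3.11e-05 m/s × 86400 = 2.687 m/day.
Hydraulic gradient i = (189.96 − 187.73) / 907 = 2.23 / 907 = 0.002459.
Darcy flux q = K · i = 2.687 × 0.002459 = 0.006607 m/day.
Seepage velocity v = q / n_e = 0.006607 / 0.10 = 0.06607 m/day.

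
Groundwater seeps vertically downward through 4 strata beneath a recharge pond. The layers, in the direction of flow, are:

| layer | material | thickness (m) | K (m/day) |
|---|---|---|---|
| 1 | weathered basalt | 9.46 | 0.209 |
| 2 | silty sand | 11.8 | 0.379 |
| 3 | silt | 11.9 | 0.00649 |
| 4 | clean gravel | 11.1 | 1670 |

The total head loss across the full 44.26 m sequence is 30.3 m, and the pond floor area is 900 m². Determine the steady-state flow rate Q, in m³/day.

Flow is perpendicular to layering, so the layers act in series and the equivalent K is the thickness-weighted harmonic mean.
Total thickness L = 9.46 + 11.8 + 11.9 + 11.1 = 44.26 m.
Σ(b_i/K_i) = 9.46/0.209 + 11.8/0.379 + 11.9/0.00649 + 11.1/1670 = 1910 d.
K_eq = L / Σ(b_i/K_i) = 44.26 / 1910 = 0.02317 m/day.
Q = K_eq · A · (Δh/L) = 0.02317 × 900 × (30.3/44.26) = 14.28 m³/day.

14.3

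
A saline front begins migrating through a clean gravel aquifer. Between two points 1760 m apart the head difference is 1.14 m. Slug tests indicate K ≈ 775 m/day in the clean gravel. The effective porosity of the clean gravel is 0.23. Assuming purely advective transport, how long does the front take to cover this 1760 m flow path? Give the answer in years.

Hydraulic gradient i = Δh / L = 1.14 / 1760 = 0.0006477.
Darcy flux q = K · i = 775.0 × 0.0006477 = 0.5020 m/day.
Seepage velocity v = q / n_e = 0.5020 / 0.23 = 2.183 m/day.
Travel time t = L / v = 1760 / 2.183 = 806.4 days = 2.208 years.

2.21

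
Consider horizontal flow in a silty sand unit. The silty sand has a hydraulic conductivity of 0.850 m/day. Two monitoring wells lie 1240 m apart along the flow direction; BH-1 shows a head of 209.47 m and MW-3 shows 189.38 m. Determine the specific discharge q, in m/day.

Hydraulic gradient i = (209.47 − 189.38) / 1240 = 20.09 / 1240 = 0.01620.
Specific discharge q = K · i = 0.8500 × 0.01620 = 0.01377 m/day.

0.0138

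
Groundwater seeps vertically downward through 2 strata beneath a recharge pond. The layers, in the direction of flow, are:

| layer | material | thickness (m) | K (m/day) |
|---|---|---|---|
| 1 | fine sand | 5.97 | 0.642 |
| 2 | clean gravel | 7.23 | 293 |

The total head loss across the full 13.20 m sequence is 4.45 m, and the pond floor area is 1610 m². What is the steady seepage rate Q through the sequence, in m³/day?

768

Flow is perpendicular to layering, so the layers act in series and the equivalent K is the thickness-weighted harmonic mean.
Total thickness L = 5.97 + 7.23 = 13.20 m.
Σ(b_i/K_i) = 5.97/0.642 + 7.23/293 = 9.324 d.
K_eq = L / Σ(b_i/K_i) = 13.20 / 9.324 = 1.416 m/day.
Q = K_eq · A · (Δh/L) = 1.416 × 1610 × (4.45/13.20) = 768.4 m³/day.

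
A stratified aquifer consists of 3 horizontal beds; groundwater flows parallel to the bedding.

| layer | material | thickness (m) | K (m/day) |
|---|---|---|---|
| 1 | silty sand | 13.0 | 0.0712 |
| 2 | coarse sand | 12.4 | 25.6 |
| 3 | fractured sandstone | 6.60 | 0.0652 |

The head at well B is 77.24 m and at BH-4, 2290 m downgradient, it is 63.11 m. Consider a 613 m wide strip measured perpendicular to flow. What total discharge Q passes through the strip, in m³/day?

Flow is parallel to layering, so each bed carries its own Darcy discharge and the transmissivities add.
Σ(K_i·b_i) = 0.0712×13.0 + 25.6×12.4 + 0.0652×6.60 = 318.8 m²/day.
Hydraulic gradient i = (77.24 − 63.11) / 2290 = 14.13 / 2290 = 0.006170.
Q = Σ(K_i·b_i) · W · i = 318.8 × 613 × 0.006170 = 1206 m³/day.

1210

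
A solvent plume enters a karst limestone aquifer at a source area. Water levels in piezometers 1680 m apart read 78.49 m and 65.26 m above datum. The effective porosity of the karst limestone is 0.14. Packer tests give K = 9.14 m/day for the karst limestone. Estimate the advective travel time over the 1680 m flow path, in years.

8.95

Hydraulic gradient i = (78.49 − 65.26) / 1680 = 13.23 / 1680 = 0.007875.
Darcy flux q = K · i = 9.140 × 0.007875 = 0.07198 m/day.
Seepage velocity v = q / n_e = 0.07198 / 0.14 = 0.5141 m/day.
Travel time t = L / v = 1680 / 0.5141 = 3268 days = 8.946 years.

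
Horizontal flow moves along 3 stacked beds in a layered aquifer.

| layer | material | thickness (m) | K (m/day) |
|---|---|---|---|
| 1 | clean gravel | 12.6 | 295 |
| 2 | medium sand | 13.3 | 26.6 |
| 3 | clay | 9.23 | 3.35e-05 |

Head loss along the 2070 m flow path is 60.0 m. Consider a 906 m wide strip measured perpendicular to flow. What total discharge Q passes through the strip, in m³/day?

Flow is parallel to layering, so each bed carries its own Darcy discharge and the transmissivities add.
Σ(K_i·b_i) = 295×12.6 + 26.6×13.3 + 3.35e-05×9.23 = 4071 m²/day.
Hydraulic gradient i = Δh / L = 60.0 / 2070 = 0.02899.
Q = Σ(K_i·b_i) · W · i = 4071 × 906 × 0.02899 = 1.069e+05 m³/day.

107000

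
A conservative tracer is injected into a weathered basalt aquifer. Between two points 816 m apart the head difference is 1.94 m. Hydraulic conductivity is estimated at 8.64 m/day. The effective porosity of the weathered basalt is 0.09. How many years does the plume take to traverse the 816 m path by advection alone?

9.79

Hydraulic gradient i = Δh / L = 1.94 / 816 = 0.002377.
Darcy flux q = K · i = 8.640 × 0.002377 = 0.02054 m/day.
Seepage velocity v = q / n_e = 0.02054 / 0.09 = 0.2282 m/day.
Travel time t = L / v = 816 / 0.2282 = 3575 days = 9.789 years.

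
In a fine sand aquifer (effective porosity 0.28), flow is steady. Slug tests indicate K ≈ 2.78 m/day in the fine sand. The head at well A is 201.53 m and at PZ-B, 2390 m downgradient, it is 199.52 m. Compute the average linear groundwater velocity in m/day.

0.00835

Hydraulic gradient i = (201.53 − 199.52) / 2390 = 2.01 / 2390 = 0.0008410.
Darcy flux q = K · i = 2.780 × 0.0008410 = 0.002338 m/day.
Seepage velocity v = q / n_e = 0.002338 / 0.28 = 0.008350 m/day.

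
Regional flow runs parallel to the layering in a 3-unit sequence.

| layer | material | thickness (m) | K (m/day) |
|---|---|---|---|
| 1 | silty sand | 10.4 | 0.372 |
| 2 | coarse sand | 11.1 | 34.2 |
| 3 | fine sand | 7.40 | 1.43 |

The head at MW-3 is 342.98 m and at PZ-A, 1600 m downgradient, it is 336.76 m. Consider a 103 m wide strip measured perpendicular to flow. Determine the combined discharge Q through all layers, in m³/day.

Flow is parallel to layering, so each bed carries its own Darcy discharge and the transmissivities add.
Σ(K_i·b_i) = 0.372×10.4 + 34.2×11.1 + 1.43×7.40 = 394.1 m²/day.
Hydraulic gradient i = (342.98 − 336.76) / 1600 = 6.22 / 1600 = 0.003887.
Q = Σ(K_i·b_i) · W · i = 394.1 × 103 × 0.003887 = 157.8 m³/day.

158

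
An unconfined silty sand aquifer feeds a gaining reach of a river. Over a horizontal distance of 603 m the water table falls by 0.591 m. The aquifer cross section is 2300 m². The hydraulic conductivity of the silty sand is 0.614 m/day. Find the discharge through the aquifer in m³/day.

Hydraulic gradient i = Δh / L = 0.591 / 603 = 0.0009801.
Darcy's law: Q = K · A · i = 0.6140 × 2300 × 0.0009801 = 1.384 m³/day.

1.38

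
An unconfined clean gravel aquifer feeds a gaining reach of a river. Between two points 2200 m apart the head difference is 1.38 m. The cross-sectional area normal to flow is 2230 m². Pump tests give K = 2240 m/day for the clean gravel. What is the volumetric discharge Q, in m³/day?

Hydraulic gradient i = Δh / L = 1.38 / 2200 = 0.0006273.
Darcy's law: Q = K · A · i = 2240 × 2230 × 0.0006273 = 3133 m³/day.

3130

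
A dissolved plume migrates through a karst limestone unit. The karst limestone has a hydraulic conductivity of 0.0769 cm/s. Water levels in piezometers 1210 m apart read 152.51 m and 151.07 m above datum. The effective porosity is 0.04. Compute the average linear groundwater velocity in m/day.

Convert K: 0.0769 cm/s × 864 = 66.44 m/day.
Hydraulic gradient i = (152.51 − 151.07) / 1210 = 1.44 / 1210 = 0.001190.
Darcy flux q = K · i = 66.44 × 0.001190 = 0.07907 m/day.
Seepage velocity v = q / n_e = 0.07907 / 0.04 = 1.977 m/day.

1.98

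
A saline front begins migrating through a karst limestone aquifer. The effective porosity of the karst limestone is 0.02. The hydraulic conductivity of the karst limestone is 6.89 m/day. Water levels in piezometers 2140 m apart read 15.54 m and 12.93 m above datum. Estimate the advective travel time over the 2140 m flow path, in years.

Hydraulic gradient i = (15.54 − 12.93) / 2140 = 2.61 / 2140 = 0.001220.
Darcy flux q = K · i = 6.890 × 0.001220 = 0.008403 m/day.
Seepage velocity v = q / n_e = 0.008403 / 0.02 = 0.4202 m/day.
Travel time t = L / v = 2140 / 0.4202 = 5093 days = 13.94 years.

13.9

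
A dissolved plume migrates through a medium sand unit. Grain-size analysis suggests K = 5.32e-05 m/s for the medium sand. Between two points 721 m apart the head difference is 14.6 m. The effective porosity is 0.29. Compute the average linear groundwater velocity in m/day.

Convert K: 5.32e-05 m/s × 86400 = 4.596 m/day.
Hydraulic gradient i = Δh / L = 14.6 / 721 = 0.02025.
Darcy flux q = K · i = 4.596 × 0.02025 = 0.09308 m/day.
Seepage velocity v = q / n_e = 0.09308 / 0.29 = 0.3210 m/day.

0.321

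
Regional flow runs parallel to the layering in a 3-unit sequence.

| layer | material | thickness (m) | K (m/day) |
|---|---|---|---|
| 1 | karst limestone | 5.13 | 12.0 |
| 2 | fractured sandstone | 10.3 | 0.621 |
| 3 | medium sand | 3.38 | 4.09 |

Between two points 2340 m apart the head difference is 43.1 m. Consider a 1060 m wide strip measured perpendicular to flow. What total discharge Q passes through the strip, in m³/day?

1600

Flow is parallel to layering, so each bed carries its own Darcy discharge and the transmissivities add.
Σ(K_i·b_i) = 12.0×5.13 + 0.621×10.3 + 4.09×3.38 = 81.78 m²/day.
Hydraulic gradient i = Δh / L = 43.1 / 2340 = 0.01842.
Q = Σ(K_i·b_i) · W · i = 81.78 × 1060 × 0.01842 = 1597 m³/day.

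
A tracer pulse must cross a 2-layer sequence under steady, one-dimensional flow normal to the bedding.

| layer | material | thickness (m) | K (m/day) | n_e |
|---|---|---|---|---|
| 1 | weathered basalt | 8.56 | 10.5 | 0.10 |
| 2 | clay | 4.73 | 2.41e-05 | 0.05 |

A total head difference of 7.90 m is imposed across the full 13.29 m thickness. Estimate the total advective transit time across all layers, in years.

74.3

With flow normal to the layers, continuity requires the same specific discharge q through every layer.
Σ(b_i/K_i) = 8.56/10.5 + 4.73/2.41e-05 = 1.963e+05 d.
q = Δh / Σ(b_i/K_i) = 7.90 / 1.963e+05 = 4.025e-05 m/day.
In each layer the seepage velocity is v_i = q/n_i, so the layer transit time is t_i = b_i·n_i / q:
  layer 1 (weathered basalt): t_1 = 8.56 × 0.10 / 4.025e-05 = 21266 d
  layer 2 (clay): t_2 = 4.73 × 0.05 / 4.025e-05 = 5876 d
Total t = Σ t_i = 27142 days = 74.31 years.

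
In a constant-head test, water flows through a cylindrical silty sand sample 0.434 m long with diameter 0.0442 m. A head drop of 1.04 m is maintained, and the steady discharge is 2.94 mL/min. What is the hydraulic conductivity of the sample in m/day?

Cross-sectional area A = π·(d/2)² = π × (0.0442/2)² = 0.001534 m².
Convert discharge: 2.94 mL/min = 4.900e-08 m³/s.
Darcy's law rearranged: K = Q·L / (A·Δh) = 4.900e-08 × 0.434 / (0.001534 × 1.04) = 1.333e-05 m/s = 1.151 m/day.

1.15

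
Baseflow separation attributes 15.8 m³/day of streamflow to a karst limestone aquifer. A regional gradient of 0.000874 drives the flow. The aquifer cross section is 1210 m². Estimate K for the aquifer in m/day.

Hydraulic gradient i = 0.000874.
From Q = K·A·i, K = Q / (A·i) = 15.8 / (1210 × 0.0008740) = 14.94 m/day.

14.9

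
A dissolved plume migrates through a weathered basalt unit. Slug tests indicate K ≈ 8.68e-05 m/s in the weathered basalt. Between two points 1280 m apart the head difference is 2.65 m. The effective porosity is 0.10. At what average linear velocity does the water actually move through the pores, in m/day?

Convert K: 8.68e-05 m/s × 86400 = 7.500 m/day.
Hydraulic gradient i = Δh / L = 2.65 / 1280 = 0.002070.
Darcy flux q = K · i = 7.500 × 0.002070 = 0.01553 m/day.
Seepage velocity v = q / n_e = 0.01553 / 0.10 = 0.1553 m/day.

0.155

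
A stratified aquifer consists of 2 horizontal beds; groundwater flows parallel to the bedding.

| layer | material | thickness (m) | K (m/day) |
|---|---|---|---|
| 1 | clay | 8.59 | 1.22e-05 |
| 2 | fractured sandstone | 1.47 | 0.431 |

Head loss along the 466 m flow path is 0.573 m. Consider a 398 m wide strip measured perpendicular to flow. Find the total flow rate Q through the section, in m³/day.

Flow is parallel to layering, so each bed carries its own Darcy discharge and the transmissivities add.
Σ(K_i·b_i) = 1.22e-05×8.59 + 0.431×1.47 = 0.6337 m²/day.
Hydraulic gradient i = Δh / L = 0.573 / 466 = 0.001230.
Q = Σ(K_i·b_i) · W · i = 0.6337 × 398 × 0.001230 = 0.3101 m³/day.

0.310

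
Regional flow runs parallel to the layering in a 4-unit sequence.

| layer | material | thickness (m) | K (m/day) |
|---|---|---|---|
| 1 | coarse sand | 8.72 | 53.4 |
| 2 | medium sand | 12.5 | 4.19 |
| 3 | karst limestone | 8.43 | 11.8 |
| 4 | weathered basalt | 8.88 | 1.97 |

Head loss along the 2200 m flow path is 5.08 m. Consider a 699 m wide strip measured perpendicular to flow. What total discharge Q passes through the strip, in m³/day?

Flow is parallel to layering, so each bed carries its own Darcy discharge and the transmissivities add.
Σ(K_i·b_i) = 53.4×8.72 + 4.19×12.5 + 11.8×8.43 + 1.97×8.88 = 635.0 m²/day.
Hydraulic gradient i = Δh / L = 5.08 / 2200 = 0.002309.
Q = Σ(K_i·b_i) · W · i = 635.0 × 699 × 0.002309 = 1025 m³/day.

1020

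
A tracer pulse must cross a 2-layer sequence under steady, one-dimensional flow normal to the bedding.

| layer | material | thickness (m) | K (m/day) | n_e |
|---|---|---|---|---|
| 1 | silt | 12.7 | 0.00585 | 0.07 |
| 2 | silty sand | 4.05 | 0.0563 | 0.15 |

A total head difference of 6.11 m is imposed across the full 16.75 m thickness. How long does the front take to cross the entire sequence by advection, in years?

1.50

With flow normal to the layers, continuity requires the same specific discharge q through every layer.
Σ(b_i/K_i) = 12.7/0.00585 + 4.05/0.0563 = 2243 d.
q = Δh / Σ(b_i/K_i) = 6.11 / 2243 = 0.002724 m/day.
In each layer the seepage velocity is v_i = q/n_i, so the layer transit time is t_i = b_i·n_i / q:
  layer 1 (silt): t_1 = 12.7 × 0.07 / 0.002724 = 326.3 d
  layer 2 (silty sand): t_2 = 4.05 × 0.15 / 0.002724 = 223.0 d
Total t = Σ t_i = 549.3 days = 1.504 years.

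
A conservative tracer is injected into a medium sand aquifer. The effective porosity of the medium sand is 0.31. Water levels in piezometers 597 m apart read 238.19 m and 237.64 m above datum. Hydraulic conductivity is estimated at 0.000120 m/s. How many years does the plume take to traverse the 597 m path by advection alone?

Convert K: 0.000120 m/s × 86400 = 10.37 m/day.
Hydraulic gradient i = (238.19 − 237.64) / 597 = 0.55 / 597 = 0.0009213.
Darcy flux q = K · i = 10.37 × 0.0009213 = 0.009552 m/day.
Seepage velocity v = q / n_e = 0.009552 / 0.31 = 0.03081 m/day.
Travel time t = L / v = 597 / 0.03081 = 19375 days = 53.05 years.

53.0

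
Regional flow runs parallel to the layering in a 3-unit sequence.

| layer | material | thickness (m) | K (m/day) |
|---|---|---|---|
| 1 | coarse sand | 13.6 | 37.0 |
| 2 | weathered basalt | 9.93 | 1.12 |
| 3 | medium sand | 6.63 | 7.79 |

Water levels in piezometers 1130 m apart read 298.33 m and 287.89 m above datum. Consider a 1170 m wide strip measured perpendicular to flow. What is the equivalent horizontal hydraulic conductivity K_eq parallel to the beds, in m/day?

Flow is parallel to layering, so each bed carries its own Darcy discharge and the transmissivities add.
Σ(K_i·b_i) = 37.0×13.6 + 1.12×9.93 + 7.79×6.63 = 566.0 m²/day.
Total thickness b = 30.16 m, so K_eq = Σ(K_i·b_i)/b = 18.77 m/day.

18.8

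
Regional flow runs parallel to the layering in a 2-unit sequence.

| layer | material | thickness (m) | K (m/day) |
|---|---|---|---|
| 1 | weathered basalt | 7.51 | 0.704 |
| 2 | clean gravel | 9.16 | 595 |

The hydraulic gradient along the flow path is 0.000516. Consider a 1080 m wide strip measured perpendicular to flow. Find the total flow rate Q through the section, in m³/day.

Flow is parallel to layering, so each bed carries its own Darcy discharge and the transmissivities add.
Σ(K_i·b_i) = 0.704×7.51 + 595×9.16 = 5455 m²/day.
Hydraulic gradient i = 0.000516.
Q = Σ(K_i·b_i) · W · i = 5455 × 1080 × 0.0005160 = 3040 m³/day.

3040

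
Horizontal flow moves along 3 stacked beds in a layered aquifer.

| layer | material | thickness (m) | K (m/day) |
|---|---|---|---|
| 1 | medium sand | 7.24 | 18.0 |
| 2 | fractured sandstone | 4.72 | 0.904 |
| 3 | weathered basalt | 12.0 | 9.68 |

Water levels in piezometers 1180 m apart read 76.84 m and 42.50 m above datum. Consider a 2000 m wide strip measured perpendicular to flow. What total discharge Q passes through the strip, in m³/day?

Flow is parallel to layering, so each bed carries its own Darcy discharge and the transmissivities add.
Σ(K_i·b_i) = 18.0×7.24 + 0.904×4.72 + 9.68×12.0 = 250.7 m²/day.
Hydraulic gradient i = (76.84 − 42.50) / 1180 = 34.34 / 1180 = 0.02910.
Q = Σ(K_i·b_i) · W · i = 250.7 × 2000 × 0.02910 = 14594 m³/day.

14600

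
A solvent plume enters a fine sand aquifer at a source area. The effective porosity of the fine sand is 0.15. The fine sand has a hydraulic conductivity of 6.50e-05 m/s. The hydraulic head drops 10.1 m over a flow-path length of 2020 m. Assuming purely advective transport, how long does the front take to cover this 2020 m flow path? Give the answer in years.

29.5

Convert K: 6.50e-05 m/s × 86400 = 5.616 m/day.
Hydraulic gradient i = Δh / L = 10.1 / 2020 = 0.005000.
Darcy flux q = K · i = 5.616 × 0.005000 = 0.02808 m/day.
Seepage velocity v = q / n_e = 0.02808 / 0.15 = 0.1872 m/day.
Travel time t = L / v = 2020 / 0.1872 = 10791 days = 29.54 years.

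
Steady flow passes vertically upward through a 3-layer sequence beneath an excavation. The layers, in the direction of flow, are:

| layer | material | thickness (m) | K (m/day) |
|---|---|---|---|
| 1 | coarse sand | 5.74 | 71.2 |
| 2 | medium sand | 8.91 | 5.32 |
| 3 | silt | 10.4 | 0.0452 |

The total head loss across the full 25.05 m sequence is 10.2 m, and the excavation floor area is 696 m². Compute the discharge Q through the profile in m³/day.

Flow is perpendicular to layering, so the layers act in series and the equivalent K is the thickness-weighted harmonic mean.
Total thickness L = 5.74 + 8.91 + 10.4 = 25.05 m.
Σ(b_i/K_i) = 5.74/71.2 + 8.91/5.32 + 10.4/0.0452 = 231.8 d.
K_eq = L / Σ(b_i/K_i) = 25.05 / 231.8 = 0.1080 m/day.
Q = K_eq · A · (Δh/L) = 0.1080 × 696 × (10.2/25.05) = 30.62 m³/day.

30.6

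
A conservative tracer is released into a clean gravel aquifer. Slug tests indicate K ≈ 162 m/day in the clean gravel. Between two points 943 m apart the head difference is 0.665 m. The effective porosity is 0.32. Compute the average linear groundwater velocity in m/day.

Hydraulic gradient i = Δh / L = 0.665 / 943 = 0.0007052.
Darcy flux q = K · i = 162.0 × 0.0007052 = 0.1142 m/day.
Seepage velocity v = q / n_e = 0.1142 / 0.32 = 0.3570 m/day.

0.357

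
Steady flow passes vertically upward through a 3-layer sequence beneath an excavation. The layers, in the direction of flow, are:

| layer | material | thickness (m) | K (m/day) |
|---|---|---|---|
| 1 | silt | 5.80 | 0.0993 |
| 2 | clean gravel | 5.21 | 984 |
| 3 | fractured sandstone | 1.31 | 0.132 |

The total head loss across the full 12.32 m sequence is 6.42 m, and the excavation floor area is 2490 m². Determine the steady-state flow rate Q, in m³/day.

234

Flow is perpendicular to layering, so the layers act in series and the equivalent K is the thickness-weighted harmonic mean.
Total thickness L = 5.80 + 5.21 + 1.31 = 12.32 m.
Σ(b_i/K_i) = 5.80/0.0993 + 5.21/984 + 1.31/0.132 = 68.34 d.
K_eq = L / Σ(b_i/K_i) = 12.32 / 68.34 = 0.1803 m/day.
Q = K_eq · A · (Δh/L) = 0.1803 × 2490 × (6.42/12.32) = 233.9 m³/day.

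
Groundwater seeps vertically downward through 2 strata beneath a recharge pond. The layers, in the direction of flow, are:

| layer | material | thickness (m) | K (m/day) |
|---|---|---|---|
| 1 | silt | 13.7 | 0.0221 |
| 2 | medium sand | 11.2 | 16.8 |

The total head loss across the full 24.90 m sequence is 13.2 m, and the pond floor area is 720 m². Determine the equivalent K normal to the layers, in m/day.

0.0401

Flow is perpendicular to layering, so the layers act in series and the equivalent K is the thickness-weighted harmonic mean.
Total thickness L = 13.7 + 11.2 = 24.90 m.
Σ(b_i/K_i) = 13.7/0.0221 + 11.2/16.8 = 620.6 d.
K_eq = L / Σ(b_i/K_i) = 24.90 / 620.6 = 0.04012 m/day.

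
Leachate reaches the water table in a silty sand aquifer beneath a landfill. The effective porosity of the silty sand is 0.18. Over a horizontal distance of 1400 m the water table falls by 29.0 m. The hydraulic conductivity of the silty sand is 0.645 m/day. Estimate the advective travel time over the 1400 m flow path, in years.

Hydraulic gradient i = Δh / L = 29.0 / 1400 = 0.02071.
Darcy flux q = K · i = 0.6450 × 0.02071 = 0.01336 m/day.
Seepage velocity v = q / n_e = 0.01336 / 0.18 = 0.07423 m/day.
Travel time t = L / v = 1400 / 0.07423 = 18861 days = 51.64 years.

51.6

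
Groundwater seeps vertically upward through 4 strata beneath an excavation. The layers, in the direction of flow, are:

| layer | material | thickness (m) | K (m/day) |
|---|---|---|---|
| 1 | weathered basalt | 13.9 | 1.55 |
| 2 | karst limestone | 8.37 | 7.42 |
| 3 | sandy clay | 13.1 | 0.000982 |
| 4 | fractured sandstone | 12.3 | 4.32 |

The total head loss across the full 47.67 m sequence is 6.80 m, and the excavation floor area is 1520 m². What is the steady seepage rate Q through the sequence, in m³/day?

0.774

Flow is perpendicular to layering, so the layers act in series and the equivalent K is the thickness-weighted harmonic mean.
Total thickness L = 13.9 + 8.37 + 13.1 + 12.3 = 47.67 m.
Σ(b_i/K_i) = 13.9/1.55 + 8.37/7.42 + 13.1/0.000982 + 12.3/4.32 = 13353 d.
K_eq = L / Σ(b_i/K_i) = 47.67 / 13353 = 0.003570 m/day.
Q = K_eq · A · (Δh/L) = 0.003570 × 1520 × (6.80/47.67) = 0.7741 m³/day.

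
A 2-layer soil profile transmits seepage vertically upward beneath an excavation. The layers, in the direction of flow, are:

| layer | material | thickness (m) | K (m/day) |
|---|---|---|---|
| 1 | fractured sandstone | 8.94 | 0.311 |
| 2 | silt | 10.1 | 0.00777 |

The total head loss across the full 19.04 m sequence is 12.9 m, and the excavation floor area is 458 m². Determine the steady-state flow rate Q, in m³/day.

4.45

Flow is perpendicular to layering, so the layers act in series and the equivalent K is the thickness-weighted harmonic mean.
Total thickness L = 8.94 + 10.1 = 19.04 m.
Σ(b_i/K_i) = 8.94/0.311 + 10.1/0.00777 = 1329 d.
K_eq = L / Σ(b_i/K_i) = 19.04 / 1329 = 0.01433 m/day.
Q = K_eq · A · (Δh/L) = 0.01433 × 458 × (12.9/19.04) = 4.447 m³/day.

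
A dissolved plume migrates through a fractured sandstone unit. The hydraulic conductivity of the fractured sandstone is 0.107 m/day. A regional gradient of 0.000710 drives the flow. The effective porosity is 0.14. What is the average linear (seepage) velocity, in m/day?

0.000543

Hydraulic gradient i = 0.000710.
Darcy flux q = K · i = 0.1070 × 0.0007100 = 7.597e-05 m/day.
Seepage velocity v = q / n_e = 7.597e-05 / 0.14 = 0.0005426 m/day.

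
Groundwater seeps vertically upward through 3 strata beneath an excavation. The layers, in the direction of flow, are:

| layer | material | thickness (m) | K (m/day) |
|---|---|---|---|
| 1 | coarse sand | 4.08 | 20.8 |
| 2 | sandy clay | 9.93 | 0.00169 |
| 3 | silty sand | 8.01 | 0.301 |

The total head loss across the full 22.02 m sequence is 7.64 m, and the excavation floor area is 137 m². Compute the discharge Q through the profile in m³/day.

Flow is perpendicular to layering, so the layers act in series and the equivalent K is the thickness-weighted harmonic mean.
Total thickness L = 4.08 + 9.93 + 8.01 = 22.02 m.
Σ(b_i/K_i) = 4.08/20.8 + 9.93/0.00169 + 8.01/0.301 = 5903 d.
K_eq = L / Σ(b_i/K_i) = 22.02 / 5903 = 0.003731 m/day.
Q = K_eq · A · (Δh/L) = 0.003731 × 137 × (7.64/22.02) = 0.1773 m³/day.

0.177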